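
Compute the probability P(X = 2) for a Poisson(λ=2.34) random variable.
0.263726

We have X ~ Poisson(λ=2.34).

For a Poisson distribution, the PMF gives us the probability of each outcome.

Using the PMF formula:
P(X = 2) = 0.263726

Rounded to 4 decimal places: 0.2637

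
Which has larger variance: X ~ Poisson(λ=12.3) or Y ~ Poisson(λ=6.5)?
X has larger variance (12.3000 > 6.5000)

Compute the variance for each distribution:

X ~ Poisson(λ=12.3):
Var(X) = 12.3000

Y ~ Poisson(λ=6.5):
Var(Y) = 6.5000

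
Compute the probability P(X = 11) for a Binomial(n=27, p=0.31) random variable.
0.087452

We have X ~ Binomial(n=27, p=0.31).

For a Binomial distribution, the PMF gives us the probability of each outcome.

Using the PMF formula:
P(X = 11) = 0.087452

Rounded to 4 decimal places: 0.0875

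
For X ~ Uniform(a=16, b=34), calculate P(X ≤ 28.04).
0.668889

We have X ~ Uniform(a=16, b=34).

The CDF gives us P(X ≤ k).

Using the CDF:
P(X ≤ 28.04) = 0.668889

This means there's approximately a 66.9% chance that X is at most 28.04.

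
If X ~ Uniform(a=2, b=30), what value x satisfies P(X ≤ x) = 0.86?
26.0800

We have X ~ Uniform(a=2, b=30).

We want to find x such that P(X ≤ x) = 0.86.

This is the 86th percentile, which means 86% of values fall below this point.

Using the inverse CDF (quantile function):
x = F⁻¹(0.86) = 26.0800

Verification: P(X ≤ 26.0800) = 0.86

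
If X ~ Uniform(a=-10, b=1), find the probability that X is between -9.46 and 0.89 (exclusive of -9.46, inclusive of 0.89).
0.940909

We have X ~ Uniform(a=-10, b=1).

To find P(-9.46 < X ≤ 0.89), we use:
P(-9.46 < X ≤ 0.89) = P(X ≤ 0.89) - P(X ≤ -9.46)
                 = F(0.89) - F(-9.46)
                 = 0.990000 - 0.049091
                 = 0.940909

So there's approximately a 94.1% chance that X falls in this range.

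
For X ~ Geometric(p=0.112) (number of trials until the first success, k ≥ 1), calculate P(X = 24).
0.007290

We have X ~ Geometric(p=0.112) (number of trials until the first success, k ≥ 1).

For a Geometric distribution, the PMF gives us the probability of each outcome.

Using the PMF formula:
P(X = 24) = 0.007290

Rounded to 4 decimal places: 0.0073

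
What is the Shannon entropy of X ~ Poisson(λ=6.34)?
2.3278 nats

We have X ~ Poisson(λ=6.34).

The Shannon entropy measures the uncertainty or information content of the distribution.

For a Poisson distribution with λ=6.34:
H(X) = 2.3278 nats

(In bits, this would be 3.3583 bits.)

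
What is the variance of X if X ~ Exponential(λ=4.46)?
0.0503

We have X ~ Exponential(λ=4.46).

For an Exponential distribution with λ=4.46:
Var(X) = 0.0503

The variance measures the spread of the distribution around the mean.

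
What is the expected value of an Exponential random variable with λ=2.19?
0.4566

We have X ~ Exponential(λ=2.19).

For an Exponential distribution with λ=2.19:
E[X] = 0.4566

This is the expected (average) value of X.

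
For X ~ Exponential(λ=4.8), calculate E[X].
0.2083

We have X ~ Exponential(λ=4.8).

For an Exponential distribution with λ=4.8:
E[X] = 0.2083

This is the expected (average) value of X.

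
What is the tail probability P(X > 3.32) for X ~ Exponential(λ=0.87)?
0.055665

We have X ~ Exponential(λ=0.87).

P(X > 3.32) = 1 - P(X ≤ 3.32)
                = 1 - F(3.32)
                = 1 - 0.944335
                = 0.055665

So there's approximately a 5.6% chance that X exceeds 3.32.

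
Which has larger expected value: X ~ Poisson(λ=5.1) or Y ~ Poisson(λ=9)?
Y has larger mean (9.0000 > 5.1000)

Compute the expected value for each distribution:

X ~ Poisson(λ=5.1):
E[X] = 5.1000

Y ~ Poisson(λ=9):
E[Y] = 9.0000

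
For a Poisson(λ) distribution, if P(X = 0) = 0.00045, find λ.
λ = 7.7063

For a Poisson(λ) distribution, the PMF at 0 is:
P(X = 0) = λ^0 e^(-λ) / 0! = e^(-λ)

Given P(X = 0) = 0.00045:
e^(-λ) = 0.00045
-λ = ln(0.00045)
λ = -ln(0.00045) = 7.7063

Verification: e^(-7.7063) = 0.00045 ✓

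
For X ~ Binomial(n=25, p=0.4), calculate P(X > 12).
0.153768

We have X ~ Binomial(n=25, p=0.4).

P(X > 12) = 1 - P(X ≤ 12)
                = 1 - F(12)
                = 1 - 0.846232
                = 0.153768

So there's approximately a 15.4% chance that X exceeds 12.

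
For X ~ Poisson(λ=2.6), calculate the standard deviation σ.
1.6125

We have X ~ Poisson(λ=2.6).

For a Poisson distribution with λ=2.6:
σ = √Var(X) = 1.6125

The standard deviation is the square root of the variance.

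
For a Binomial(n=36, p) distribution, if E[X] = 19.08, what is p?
p = 0.53

For a Binomial(n, p) distribution:
E[X] = n × p

Given n = 36 and E[X] = 19.08:
19.08 = 36 × p
p = 19.08 / 36 = 0.53

Verification: Binomial(36, 0.53) has E[X] = 19.08 ✓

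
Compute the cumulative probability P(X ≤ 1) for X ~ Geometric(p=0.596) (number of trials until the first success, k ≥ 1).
0.596000

We have X ~ Geometric(p=0.596) (number of trials until the first success, k ≥ 1).

The CDF gives us P(X ≤ k).

Using the CDF:
P(X ≤ 1) = 0.596000

This means there's approximately a 59.6% chance that X is at most 1.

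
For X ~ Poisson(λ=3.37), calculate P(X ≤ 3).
0.564927

We have X ~ Poisson(λ=3.37).

The CDF gives us P(X ≤ k).

Using the CDF:
P(X ≤ 3) = 0.564927

This means there's approximately a 56.5% chance that X is at most 3.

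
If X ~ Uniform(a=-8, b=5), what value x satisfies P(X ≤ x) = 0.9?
3.7000

We have X ~ Uniform(a=-8, b=5).

We want to find x such that P(X ≤ x) = 0.9.

This is the 90th percentile, which means 90% of values fall below this point.

Using the inverse CDF (quantile function):
x = F⁻¹(0.9) = 3.7000

Verification: P(X ≤ 3.7000) = 0.9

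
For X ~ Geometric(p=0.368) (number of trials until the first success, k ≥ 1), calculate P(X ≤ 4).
0.840460

We have X ~ Geometric(p=0.368) (number of trials until the first success, k ≥ 1).

The CDF gives us P(X ≤ k).

Using the CDF:
P(X ≤ 4) = 0.840460

This means there's approximately a 84.0% chance that X is at most 4.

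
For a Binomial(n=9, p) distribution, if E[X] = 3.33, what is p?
p = 0.37

For a Binomial(n, p) distribution:
E[X] = n × p

Given n = 9 and E[X] = 3.33:
3.33 = 9 × p
p = 3.33 / 9 = 0.37

Verification: Binomial(9, 0.37) has E[X] = 3.33 ✓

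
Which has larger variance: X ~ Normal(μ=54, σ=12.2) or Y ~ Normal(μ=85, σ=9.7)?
X has larger variance (148.8400 > 94.0900)

Compute the variance for each distribution:

X ~ Normal(μ=54, σ=12.2):
Var(X) = 148.8400

Y ~ Normal(μ=85, σ=9.7):
Var(Y) = 94.0900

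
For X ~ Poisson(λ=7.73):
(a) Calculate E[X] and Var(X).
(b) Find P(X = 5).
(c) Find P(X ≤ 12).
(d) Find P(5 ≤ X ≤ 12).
(a) E[X] = 7.7300, Var(X) = 7.7300
(b) P(X = 5) = 0.101069
(c) P(X ≤ 12) = 0.948331
(d) P(5 ≤ X ≤ 12) = 0.832162

We have X ~ Poisson(λ=7.73).

(a) Moments:
E[X] = 7.7300
Var(X) = 7.7300
σ = √Var(X) = 2.7803

(b) Point probability using PMF:
P(X = 5) = 0.101069

(c) Cumulative probability using CDF:
P(X ≤ 12) = F(12) = 0.948331

(d) Range probability:
P(5 ≤ X ≤ 12) = P(X ≤ 12) - P(X ≤ 4)
                   = F(12) - F(4)
                   = 0.948331 - 0.116169
                   = 0.832162

This means approximately 83.2% of outcomes fall in the interval [5, 12].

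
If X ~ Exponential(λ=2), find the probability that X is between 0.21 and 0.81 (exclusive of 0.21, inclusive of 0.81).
0.459148

We have X ~ Exponential(λ=2).

To find P(0.21 < X ≤ 0.81), we use:
P(0.21 < X ≤ 0.81) = P(X ≤ 0.81) - P(X ≤ 0.21)
                 = F(0.81) - F(0.21)
                 = 0.802101 - 0.342953
                 = 0.459148

So there's approximately a 45.9% chance that X falls in this range.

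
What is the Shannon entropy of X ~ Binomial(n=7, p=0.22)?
1.4700 nats

We have X ~ Binomial(n=7, p=0.22).

The Shannon entropy measures the uncertainty or information content of the distribution.

For a Binomial distribution with n=7, p=0.22:
H(X) = 1.4700 nats

(In bits, this would be 2.1208 bits.)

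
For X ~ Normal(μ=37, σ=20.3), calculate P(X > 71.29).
0.045594

We have X ~ Normal(μ=37, σ=20.3).

P(X > 71.29) = 1 - P(X ≤ 71.29)
                = 1 - F(71.29)
                = 1 - 0.954406
                = 0.045594

So there's approximately a 4.6% chance that X exceeds 71.29.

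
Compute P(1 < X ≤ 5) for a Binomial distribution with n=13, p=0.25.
0.793082

We have X ~ Binomial(n=13, p=0.25).

To find P(1 < X ≤ 5), we use:
P(1 < X ≤ 5) = P(X ≤ 5) - P(X ≤ 1)
                 = F(5) - F(1)
                 = 0.919787 - 0.126705
                 = 0.793082

So there's approximately a 79.3% chance that X falls in this range.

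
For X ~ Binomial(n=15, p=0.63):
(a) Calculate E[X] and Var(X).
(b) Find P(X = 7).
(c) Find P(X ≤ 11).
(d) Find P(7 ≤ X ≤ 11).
(a) E[X] = 9.4500, Var(X) = 3.4965
(b) P(X = 7) = 0.089032
(c) P(X ≤ 11) = 0.864915
(d) P(7 ≤ X ≤ 11) = 0.805230

We have X ~ Binomial(n=15, p=0.63).

(a) Moments:
E[X] = 9.4500
Var(X) = 3.4965
σ = √Var(X) = 1.8699

(b) Point probability using PMF:
P(X = 7) = 0.089032

(c) Cumulative probability using CDF:
P(X ≤ 11) = F(11) = 0.864915

(d) Range probability:
P(7 ≤ X ≤ 11) = P(X ≤ 11) - P(X ≤ 6)
                   = F(11) - F(6)
                   = 0.864915 - 0.059685
                   = 0.805230

This means approximately 80.5% of outcomes fall in the interval [7, 11].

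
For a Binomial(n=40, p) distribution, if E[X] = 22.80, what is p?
p = 0.57

For a Binomial(n, p) distribution:
E[X] = n × p

Given n = 40 and E[X] = 22.80:
22.80 = 40 × p
p = 22.80 / 40 = 0.57

Verification: Binomial(40, 0.57) has E[X] = 22.80 ✓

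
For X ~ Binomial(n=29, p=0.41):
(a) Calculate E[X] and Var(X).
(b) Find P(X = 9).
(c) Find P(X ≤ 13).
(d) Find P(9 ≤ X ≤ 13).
(a) E[X] = 11.8900, Var(X) = 7.0151
(b) P(X = 9) = 0.085654
(c) P(X ≤ 13) = 0.730391
(d) P(9 ≤ X ≤ 13) = 0.631883

We have X ~ Binomial(n=29, p=0.41).

(a) Moments:
E[X] = 11.8900
Var(X) = 7.0151
σ = √Var(X) = 2.6486

(b) Point probability using PMF:
P(X = 9) = 0.085654

(c) Cumulative probability using CDF:
P(X ≤ 13) = F(13) = 0.730391

(d) Range probability:
P(9 ≤ X ≤ 13) = P(X ≤ 13) - P(X ≤ 8)
                   = F(13) - F(8)
                   = 0.730391 - 0.098509
                   = 0.631883

This means approximately 63.2% of outcomes fall in the interval [9, 13].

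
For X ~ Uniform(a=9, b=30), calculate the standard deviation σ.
6.0622

We have X ~ Uniform(a=9, b=30).

For a Uniform distribution with a=9, b=30:
σ = √Var(X) = 6.0622

The standard deviation is the square root of the variance.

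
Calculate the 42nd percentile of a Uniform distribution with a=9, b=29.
17.4000

We have X ~ Uniform(a=9, b=29).

We want to find x such that P(X ≤ x) = 0.42.

This is the 42nd percentile, which means 42% of values fall below this point.

Using the inverse CDF (quantile function):
x = F⁻¹(0.42) = 17.4000

Verification: P(X ≤ 17.4000) = 0.42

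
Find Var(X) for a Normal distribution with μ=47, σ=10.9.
118.8100

We have X ~ Normal(μ=47, σ=10.9).

For a Normal distribution with μ=47, σ=10.9:
Var(X) = 118.8100

The variance measures the spread of the distribution around the mean.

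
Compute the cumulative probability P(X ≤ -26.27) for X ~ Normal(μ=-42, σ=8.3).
0.970966

We have X ~ Normal(μ=-42, σ=8.3).

The CDF gives us P(X ≤ k).

Using the CDF:
P(X ≤ -26.27) = 0.970966

This means there's approximately a 97.1% chance that X is at most -26.27.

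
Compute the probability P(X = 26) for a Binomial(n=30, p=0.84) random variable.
0.193006

We have X ~ Binomial(n=30, p=0.84).

For a Binomial distribution, the PMF gives us the probability of each outcome.

Using the PMF formula:
P(X = 26) = 0.193006

Rounded to 4 decimal places: 0.1930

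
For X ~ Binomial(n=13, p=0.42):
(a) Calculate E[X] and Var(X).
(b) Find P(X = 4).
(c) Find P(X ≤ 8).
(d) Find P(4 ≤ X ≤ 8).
(a) E[X] = 5.4600, Var(X) = 3.1668
(b) P(X = 4) = 0.165255
(c) P(X ≤ 8) = 0.955442
(d) P(4 ≤ X ≤ 8) = 0.821025

We have X ~ Binomial(n=13, p=0.42).

(a) Moments:
E[X] = 5.4600
Var(X) = 3.1668
σ = √Var(X) = 1.7796

(b) Point probability using PMF:
P(X = 4) = 0.165255

(c) Cumulative probability using CDF:
P(X ≤ 8) = F(8) = 0.955442

(d) Range probability:
P(4 ≤ X ≤ 8) = P(X ≤ 8) - P(X ≤ 3)
                   = F(8) - F(3)
                   = 0.955442 - 0.134417
                   = 0.821025

This means approximately 82.1% of outcomes fall in the interval [4, 8].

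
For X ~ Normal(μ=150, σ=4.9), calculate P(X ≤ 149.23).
0.437566

We have X ~ Normal(μ=150, σ=4.9).

The CDF gives us P(X ≤ k).

Using the CDF:
P(X ≤ 149.23) = 0.437566

This means there's approximately a 43.8% chance that X is at most 149.23.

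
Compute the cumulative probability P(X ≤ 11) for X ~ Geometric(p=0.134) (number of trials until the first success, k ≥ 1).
0.794554

We have X ~ Geometric(p=0.134) (number of trials until the first success, k ≥ 1).

The CDF gives us P(X ≤ k).

Using the CDF:
P(X ≤ 11) = 0.794554

This means there's approximately a 79.5% chance that X is at most 11.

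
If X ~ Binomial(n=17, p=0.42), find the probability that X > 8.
0.250210

We have X ~ Binomial(n=17, p=0.42).

P(X > 8) = 1 - P(X ≤ 8)
                = 1 - F(8)
                = 1 - 0.749790
                = 0.250210

So there's approximately a 25.0% chance that X exceeds 8.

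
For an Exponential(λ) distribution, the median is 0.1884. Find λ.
λ = 3.6791

For X ~ Exponential(λ), the CDF is F(x) = 1 - e^(-λx).
The median m satisfies F(m) = 0.5:
1 - e^(-λm) = 0.5
e^(-λm) = 0.5
λm = ln(2)
m = ln(2) / λ

Given m = 0.1884:
λ = ln(2) / 0.1884 = 0.693147 / 0.1884 = 3.6791

Verification: ln(2) / 3.6791 = 0.1884 ✓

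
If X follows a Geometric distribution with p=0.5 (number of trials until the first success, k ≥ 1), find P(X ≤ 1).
0.500000

We have X ~ Geometric(p=0.5) (number of trials until the first success, k ≥ 1).

The CDF gives us P(X ≤ k).

Using the CDF:
P(X ≤ 1) = 0.500000

This means there's approximately a 50.0% chance that X is at most 1.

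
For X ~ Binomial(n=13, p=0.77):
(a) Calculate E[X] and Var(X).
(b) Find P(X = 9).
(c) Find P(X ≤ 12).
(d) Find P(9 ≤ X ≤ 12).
(a) E[X] = 10.0100, Var(X) = 2.3023
(b) P(X = 9) = 0.190386
(c) P(X ≤ 12) = 0.966551
(d) P(9 ≤ X ≤ 12) = 0.808003

We have X ~ Binomial(n=13, p=0.77).

(a) Moments:
E[X] = 10.0100
Var(X) = 2.3023
σ = √Var(X) = 1.5173

(b) Point probability using PMF:
P(X = 9) = 0.190386

(c) Cumulative probability using CDF:
P(X ≤ 12) = F(12) = 0.966551

(d) Range probability:
P(9 ≤ X ≤ 12) = P(X ≤ 12) - P(X ≤ 8)
                   = F(12) - F(8)
                   = 0.966551 - 0.158548
                   = 0.808003

This means approximately 80.8% of outcomes fall in the interval [9, 12].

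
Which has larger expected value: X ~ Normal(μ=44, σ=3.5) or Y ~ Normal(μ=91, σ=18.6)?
Y has larger mean (91.0000 > 44.0000)

Compute the expected value for each distribution:

X ~ Normal(μ=44, σ=3.5):
E[X] = 44.0000

Y ~ Normal(μ=91, σ=18.6):
E[Y] = 91.0000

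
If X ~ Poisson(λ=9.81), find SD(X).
3.1321

We have X ~ Poisson(λ=9.81).

For a Poisson distribution with λ=9.81:
σ = √Var(X) = 3.1321

The standard deviation is the square root of the variance.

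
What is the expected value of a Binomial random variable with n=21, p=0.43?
9.0300

We have X ~ Binomial(n=21, p=0.43).

For a Binomial distribution with n=21, p=0.43:
E[X] = 9.0300

This is the expected (average) value of X.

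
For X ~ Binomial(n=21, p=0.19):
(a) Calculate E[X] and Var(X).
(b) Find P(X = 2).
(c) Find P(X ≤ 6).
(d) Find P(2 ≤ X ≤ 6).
(a) E[X] = 3.9900, Var(X) = 3.2319
(b) P(X = 2) = 0.138338
(c) P(X ≤ 6) = 0.912963
(d) P(2 ≤ X ≤ 6) = 0.842015

We have X ~ Binomial(n=21, p=0.19).

(a) Moments:
E[X] = 3.9900
Var(X) = 3.2319
σ = √Var(X) = 1.7977

(b) Point probability using PMF:
P(X = 2) = 0.138338

(c) Cumulative probability using CDF:
P(X ≤ 6) = F(6) = 0.912963

(d) Range probability:
P(2 ≤ X ≤ 6) = P(X ≤ 6) - P(X ≤ 1)
                   = F(6) - F(1)
                   = 0.912963 - 0.070948
                   = 0.842015

This means approximately 84.2% of outcomes fall in the interval [2, 6].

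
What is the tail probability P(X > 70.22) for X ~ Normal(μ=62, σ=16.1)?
0.304830

We have X ~ Normal(μ=62, σ=16.1).

P(X > 70.22) = 1 - P(X ≤ 70.22)
                = 1 - F(70.22)
                = 1 - 0.695170
                = 0.304830

So there's approximately a 30.5% chance that X exceeds 70.22.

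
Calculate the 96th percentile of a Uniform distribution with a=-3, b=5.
4.6800

We have X ~ Uniform(a=-3, b=5).

We want to find x such that P(X ≤ x) = 0.96.

This is the 96th percentile, which means 96% of values fall below this point.

Using the inverse CDF (quantile function):
x = F⁻¹(0.96) = 4.6800

Verification: P(X ≤ 4.6800) = 0.96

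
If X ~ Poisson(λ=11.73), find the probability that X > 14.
0.204113

We have X ~ Poisson(λ=11.73).

P(X > 14) = 1 - P(X ≤ 14)
                = 1 - F(14)
                = 1 - 0.795887
                = 0.204113

So there's approximately a 20.4% chance that X exceeds 14.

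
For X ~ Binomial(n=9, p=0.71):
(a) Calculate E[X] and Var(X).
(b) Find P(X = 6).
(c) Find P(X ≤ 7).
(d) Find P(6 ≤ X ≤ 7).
(a) E[X] = 6.3900, Var(X) = 1.8531
(b) P(X = 6) = 0.262436
(c) P(X ≤ 7) = 0.785610
(d) P(6 ≤ X ≤ 7) = 0.537800

We have X ~ Binomial(n=9, p=0.71).

(a) Moments:
E[X] = 6.3900
Var(X) = 1.8531
σ = √Var(X) = 1.3613

(b) Point probability using PMF:
P(X = 6) = 0.262436

(c) Cumulative probability using CDF:
P(X ≤ 7) = F(7) = 0.785610

(d) Range probability:
P(6 ≤ X ≤ 7) = P(X ≤ 7) - P(X ≤ 5)
                   = F(7) - F(5)
                   = 0.785610 - 0.247810
                   = 0.537800

This means approximately 53.8% of outcomes fall in the interval [6, 7].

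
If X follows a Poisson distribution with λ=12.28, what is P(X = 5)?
0.010806

We have X ~ Poisson(λ=12.28).

For a Poisson distribution, the PMF gives us the probability of each outcome.

Using the PMF formula:
P(X = 5) = 0.010806

Rounded to 4 decimal places: 0.0108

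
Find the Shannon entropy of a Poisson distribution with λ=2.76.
1.8856 nats

We have X ~ Poisson(λ=2.76).

The Shannon entropy measures the uncertainty or information content of the distribution.

For a Poisson distribution with λ=2.76:
H(X) = 1.8856 nats

(In bits, this would be 2.7204 bits.)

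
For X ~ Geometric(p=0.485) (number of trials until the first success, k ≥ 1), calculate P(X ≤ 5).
0.963773

We have X ~ Geometric(p=0.485) (number of trials until the first success, k ≥ 1).

The CDF gives us P(X ≤ k).

Using the CDF:
P(X ≤ 5) = 0.963773

This means there's approximately a 96.4% chance that X is at most 5.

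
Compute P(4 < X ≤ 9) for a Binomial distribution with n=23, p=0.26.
0.700195

We have X ~ Binomial(n=23, p=0.26).

To find P(4 < X ≤ 9), we use:
P(4 < X ≤ 9) = P(X ≤ 9) - P(X ≤ 4)
                 = F(9) - F(4)
                 = 0.947855 - 0.247659
                 = 0.700195

So there's approximately a 70.0% chance that X falls in this range.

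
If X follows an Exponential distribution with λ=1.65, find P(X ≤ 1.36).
0.893966

We have X ~ Exponential(λ=1.65).

The CDF gives us P(X ≤ k).

Using the CDF:
P(X ≤ 1.36) = 0.893966

This means there's approximately a 89.4% chance that X is at most 1.36.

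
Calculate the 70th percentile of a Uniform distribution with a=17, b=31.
26.8000

We have X ~ Uniform(a=17, b=31).

We want to find x such that P(X ≤ x) = 0.7.

This is the 70th percentile, which means 70% of values fall below this point.

Using the inverse CDF (quantile function):
x = F⁻¹(0.7) = 26.8000

Verification: P(X ≤ 26.8000) = 0.7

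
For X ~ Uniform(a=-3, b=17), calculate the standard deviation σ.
5.7735

We have X ~ Uniform(a=-3, b=17).

For a Uniform distribution with a=-3, b=17:
σ = √Var(X) = 5.7735

The standard deviation is the square root of the variance.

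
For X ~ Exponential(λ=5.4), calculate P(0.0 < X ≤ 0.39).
0.878276

We have X ~ Exponential(λ=5.4).

To find P(0.0 < X ≤ 0.39), we use:
P(0.0 < X ≤ 0.39) = P(X ≤ 0.39) - P(X ≤ 0.0)
                 = F(0.39) - F(0.0)
                 = 0.878276 - 0.000000
                 = 0.878276

So there's approximately a 87.8% chance that X falls in this range.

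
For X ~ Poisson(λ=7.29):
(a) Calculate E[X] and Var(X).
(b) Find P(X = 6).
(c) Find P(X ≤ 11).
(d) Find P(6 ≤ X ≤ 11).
(a) E[X] = 7.2900, Var(X) = 7.2900
(b) P(X = 6) = 0.142241
(c) P(X ≤ 11) = 0.932448
(d) P(6 ≤ X ≤ 11) = 0.667236

We have X ~ Poisson(λ=7.29).

(a) Moments:
E[X] = 7.2900
Var(X) = 7.2900
σ = √Var(X) = 2.7000

(b) Point probability using PMF:
P(X = 6) = 0.142241

(c) Cumulative probability using CDF:
P(X ≤ 11) = F(11) = 0.932448

(d) Range probability:
P(6 ≤ X ≤ 11) = P(X ≤ 11) - P(X ≤ 5)
                   = F(11) - F(5)
                   = 0.932448 - 0.265212
                   = 0.667236

This means approximately 66.7% of outcomes fall in the interval [6, 11].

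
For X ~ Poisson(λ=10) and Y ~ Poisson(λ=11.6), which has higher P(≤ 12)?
X has higher probability (P(X ≤ 12) = 0.7916 > P(Y ≤ 12) = 0.6216)

Compute P(≤ 12) for each distribution:

X ~ Poisson(λ=10):
P(X ≤ 12) = 0.7916

Y ~ Poisson(λ=11.6):
P(Y ≤ 12) = 0.6216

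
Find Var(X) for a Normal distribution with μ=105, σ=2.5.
6.2500

We have X ~ Normal(μ=105, σ=2.5).

For a Normal distribution with μ=105, σ=2.5:
Var(X) = 6.2500

The variance measures the spread of the distribution around the mean.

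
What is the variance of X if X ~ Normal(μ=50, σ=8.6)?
73.9600

We have X ~ Normal(μ=50, σ=8.6).

For a Normal distribution with μ=50, σ=8.6:
Var(X) = 73.9600

The variance measures the spread of the distribution around the mean.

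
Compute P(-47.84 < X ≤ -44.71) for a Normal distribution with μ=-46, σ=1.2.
0.796216

We have X ~ Normal(μ=-46, σ=1.2).

To find P(-47.84 < X ≤ -44.71), we use:
P(-47.84 < X ≤ -44.71) = P(X ≤ -44.71) - P(X ≤ -47.84)
                 = F(-44.71) - F(-47.84)
                 = 0.858813 - 0.062597
                 = 0.796216

So there's approximately a 79.6% chance that X falls in this range.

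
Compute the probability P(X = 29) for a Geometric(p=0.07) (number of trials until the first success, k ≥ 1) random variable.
0.009175

We have X ~ Geometric(p=0.07) (number of trials until the first success, k ≥ 1).

For a Geometric distribution, the PMF gives us the probability of each outcome.

Using the PMF formula:
P(X = 29) = 0.009175

Rounded to 4 decimal places: 0.0092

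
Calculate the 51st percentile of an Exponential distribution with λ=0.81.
0.8807

We have X ~ Exponential(λ=0.81).

We want to find x such that P(X ≤ x) = 0.51.

This is the 51st percentile, which means 51% of values fall below this point.

Using the inverse CDF (quantile function):
x = F⁻¹(0.51) = 0.8807

Verification: P(X ≤ 0.8807) = 0.51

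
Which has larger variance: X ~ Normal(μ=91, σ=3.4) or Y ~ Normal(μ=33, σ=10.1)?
Y has larger variance (102.0100 > 11.5600)

Compute the variance for each distribution:

X ~ Normal(μ=91, σ=3.4):
Var(X) = 11.5600

Y ~ Normal(μ=33, σ=10.1):
Var(Y) = 102.0100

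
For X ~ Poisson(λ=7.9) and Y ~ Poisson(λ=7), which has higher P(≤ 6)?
Y has higher probability (P(Y ≤ 6) = 0.4497 > P(X ≤ 6) = 0.3257)

Compute P(≤ 6) for each distribution:

X ~ Poisson(λ=7.9):
P(X ≤ 6) = 0.3257

Y ~ Poisson(λ=7):
P(Y ≤ 6) = 0.4497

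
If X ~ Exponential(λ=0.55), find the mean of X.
1.8182

We have X ~ Exponential(λ=0.55).

For an Exponential distribution with λ=0.55:
E[X] = 1.8182

This is the expected (average) value of X.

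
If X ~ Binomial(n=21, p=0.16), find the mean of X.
3.3600

We have X ~ Binomial(n=21, p=0.16).

For a Binomial distribution with n=21, p=0.16:
E[X] = 3.3600

This is the expected (average) value of X.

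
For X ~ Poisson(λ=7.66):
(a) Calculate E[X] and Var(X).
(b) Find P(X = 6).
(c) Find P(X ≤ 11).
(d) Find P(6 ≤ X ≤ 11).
(a) E[X] = 7.6600, Var(X) = 7.6600
(b) P(X = 6) = 0.132234
(c) P(X ≤ 11) = 0.911045
(d) P(6 ≤ X ≤ 11) = 0.686644

We have X ~ Poisson(λ=7.66).

(a) Moments:
E[X] = 7.6600
Var(X) = 7.6600
σ = √Var(X) = 2.7677

(b) Point probability using PMF:
P(X = 6) = 0.132234

(c) Cumulative probability using CDF:
P(X ≤ 11) = F(11) = 0.911045

(d) Range probability:
P(6 ≤ X ≤ 11) = P(X ≤ 11) - P(X ≤ 5)
                   = F(11) - F(5)
                   = 0.911045 - 0.224401
                   = 0.686644

This means approximately 68.7% of outcomes fall in the interval [6, 11].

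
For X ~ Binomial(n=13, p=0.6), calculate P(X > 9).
0.168580

We have X ~ Binomial(n=13, p=0.6).

P(X > 9) = 1 - P(X ≤ 9)
                = 1 - F(9)
                = 1 - 0.831420
                = 0.168580

So there's approximately a 16.9% chance that X exceeds 9.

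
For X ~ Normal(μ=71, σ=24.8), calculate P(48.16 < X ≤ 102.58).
0.720026

We have X ~ Normal(μ=71, σ=24.8).

To find P(48.16 < X ≤ 102.58), we use:
P(48.16 < X ≤ 102.58) = P(X ≤ 102.58) - P(X ≤ 48.16)
                 = F(102.58) - F(48.16)
                 = 0.898560 - 0.178534
                 = 0.720026

So there's approximately a 72.0% chance that X falls in this range.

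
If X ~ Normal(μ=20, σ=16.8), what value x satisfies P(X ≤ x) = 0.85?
37.4121

We have X ~ Normal(μ=20, σ=16.8).

We want to find x such that P(X ≤ x) = 0.85.

This is the 85th percentile, which means 85% of values fall below this point.

Using the inverse CDF (quantile function):
x = F⁻¹(0.85) = 37.4121

Verification: P(X ≤ 37.4121) = 0.85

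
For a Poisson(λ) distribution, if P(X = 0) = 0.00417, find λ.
λ = 5.4798

For a Poisson(λ) distribution, the PMF at 0 is:
P(X = 0) = λ^0 e^(-λ) / 0! = e^(-λ)

Given P(X = 0) = 0.00417:
e^(-λ) = 0.00417
-λ = ln(0.00417)
λ = -ln(0.00417) = 5.4798

Verification: e^(-5.4798) = 0.00417 ✓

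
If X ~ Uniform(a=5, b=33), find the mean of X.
19.0000

We have X ~ Uniform(a=5, b=33).

For a Uniform distribution with a=5, b=33:
E[X] = 19.0000

This is the expected (average) value of X.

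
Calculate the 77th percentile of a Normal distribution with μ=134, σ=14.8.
144.9349

We have X ~ Normal(μ=134, σ=14.8).

We want to find x such that P(X ≤ x) = 0.77.

This is the 77th percentile, which means 77% of values fall below this point.

Using the inverse CDF (quantile function):
x = F⁻¹(0.77) = 144.9349

Verification: P(X ≤ 144.9349) = 0.77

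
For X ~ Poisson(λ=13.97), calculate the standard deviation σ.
3.7376

We have X ~ Poisson(λ=13.97).

For a Poisson distribution with λ=13.97:
σ = √Var(X) = 3.7376

The standard deviation is the square root of the variance.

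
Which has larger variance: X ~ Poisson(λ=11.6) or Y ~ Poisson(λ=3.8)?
X has larger variance (11.6000 > 3.8000)

Compute the variance for each distribution:

X ~ Poisson(λ=11.6):
Var(X) = 11.6000

Y ~ Poisson(λ=3.8):
Var(Y) = 3.8000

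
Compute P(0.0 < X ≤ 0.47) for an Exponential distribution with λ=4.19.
0.860445

We have X ~ Exponential(λ=4.19).

To find P(0.0 < X ≤ 0.47), we use:
P(0.0 < X ≤ 0.47) = P(X ≤ 0.47) - P(X ≤ 0.0)
                 = F(0.47) - F(0.0)
                 = 0.860445 - 0.000000
                 = 0.860445

So there's approximately a 86.0% chance that X falls in this range.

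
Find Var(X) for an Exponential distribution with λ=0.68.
2.1626

We have X ~ Exponential(λ=0.68).

For an Exponential distribution with λ=0.68:
Var(X) = 2.1626

The variance measures the spread of the distribution around the mean.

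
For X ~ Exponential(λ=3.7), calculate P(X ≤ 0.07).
0.228177

We have X ~ Exponential(λ=3.7).

The CDF gives us P(X ≤ k).

Using the CDF:
P(X ≤ 0.07) = 0.228177

This means there's approximately a 22.8% chance that X is at most 0.07.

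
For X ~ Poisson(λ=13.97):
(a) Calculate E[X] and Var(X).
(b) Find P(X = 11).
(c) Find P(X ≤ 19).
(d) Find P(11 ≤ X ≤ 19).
(a) E[X] = 13.9700, Var(X) = 13.9700
(b) P(X = 11) = 0.084901
(c) P(X ≤ 19) = 0.924714
(d) P(11 ≤ X ≤ 19) = 0.747036

We have X ~ Poisson(λ=13.97).

(a) Moments:
E[X] = 13.9700
Var(X) = 13.9700
σ = √Var(X) = 3.7376

(b) Point probability using PMF:
P(X = 11) = 0.084901

(c) Cumulative probability using CDF:
P(X ≤ 19) = F(19) = 0.924714

(d) Range probability:
P(11 ≤ X ≤ 19) = P(X ≤ 19) - P(X ≤ 10)
                   = F(19) - F(10)
                   = 0.924714 - 0.177678
                   = 0.747036

This means approximately 74.7% of outcomes fall in the interval [11, 19].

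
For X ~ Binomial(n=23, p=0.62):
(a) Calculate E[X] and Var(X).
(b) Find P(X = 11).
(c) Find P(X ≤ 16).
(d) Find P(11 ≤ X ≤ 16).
(a) E[X] = 14.2600, Var(X) = 5.4188
(b) P(X = 11) = 0.063784
(c) P(X ≤ 16) = 0.831632
(d) P(11 ≤ X ≤ 16) = 0.776602

We have X ~ Binomial(n=23, p=0.62).

(a) Moments:
E[X] = 14.2600
Var(X) = 5.4188
σ = √Var(X) = 2.3278

(b) Point probability using PMF:
P(X = 11) = 0.063784

(c) Cumulative probability using CDF:
P(X ≤ 16) = F(16) = 0.831632

(d) Range probability:
P(11 ≤ X ≤ 16) = P(X ≤ 16) - P(X ≤ 10)
                   = F(16) - F(10)
                   = 0.831632 - 0.055030
                   = 0.776602

This means approximately 77.7% of outcomes fall in the interval [11, 16].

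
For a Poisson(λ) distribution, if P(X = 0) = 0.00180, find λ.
λ = 6.3200

For a Poisson(λ) distribution, the PMF at 0 is:
P(X = 0) = λ^0 e^(-λ) / 0! = e^(-λ)

Given P(X = 0) = 0.00180:
e^(-λ) = 0.00180
-λ = ln(0.00180)
λ = -ln(0.00180) = 6.3200

Verification: e^(-6.3200) = 0.00180 ✓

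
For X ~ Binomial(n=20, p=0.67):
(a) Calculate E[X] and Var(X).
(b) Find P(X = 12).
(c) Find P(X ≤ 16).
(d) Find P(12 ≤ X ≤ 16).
(a) E[X] = 13.4000, Var(X) = 4.4220
(b) P(X = 12) = 0.144969
(c) P(X ≤ 16) = 0.935819
(d) P(12 ≤ X ≤ 16) = 0.754037

We have X ~ Binomial(n=20, p=0.67).

(a) Moments:
E[X] = 13.4000
Var(X) = 4.4220
σ = √Var(X) = 2.1029

(b) Point probability using PMF:
P(X = 12) = 0.144969

(c) Cumulative probability using CDF:
P(X ≤ 16) = F(16) = 0.935819

(d) Range probability:
P(12 ≤ X ≤ 16) = P(X ≤ 16) - P(X ≤ 11)
                   = F(16) - F(11)
                   = 0.935819 - 0.181782
                   = 0.754037

This means approximately 75.4% of outcomes fall in the interval [12, 16].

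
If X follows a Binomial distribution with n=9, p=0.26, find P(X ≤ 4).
0.942866

We have X ~ Binomial(n=9, p=0.26).

The CDF gives us P(X ≤ k).

Using the CDF:
P(X ≤ 4) = 0.942866

This means there's approximately a 94.3% chance that X is at most 4.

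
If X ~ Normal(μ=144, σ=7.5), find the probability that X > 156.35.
0.049813

We have X ~ Normal(μ=144, σ=7.5).

P(X > 156.35) = 1 - P(X ≤ 156.35)
                = 1 - F(156.35)
                = 1 - 0.950187
                = 0.049813

So there's approximately a 5.0% chance that X exceeds 156.35.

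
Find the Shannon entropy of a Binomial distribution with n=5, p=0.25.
1.3421 nats

We have X ~ Binomial(n=5, p=0.25).

The Shannon entropy measures the uncertainty or information content of the distribution.

For a Binomial distribution with n=5, p=0.25:
H(X) = 1.3421 nats

(In bits, this would be 1.9362 bits.)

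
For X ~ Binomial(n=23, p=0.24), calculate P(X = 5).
0.191722

We have X ~ Binomial(n=23, p=0.24).

For a Binomial distribution, the PMF gives us the probability of each outcome.

Using the PMF formula:
P(X = 5) = 0.191722

Rounded to 4 decimal places: 0.1917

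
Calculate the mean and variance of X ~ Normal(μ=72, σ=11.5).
E[X] = 72.0000, Var(X) = 132.2500

We have X ~ Normal(μ=72, σ=11.5).

For a Normal distribution with μ=72, σ=11.5:

Expected value:
E[X] = 72.0000

Variance:
Var(X) = 132.2500

Standard deviation:
σ = √Var(X) = 11.5000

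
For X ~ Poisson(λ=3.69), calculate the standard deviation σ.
1.9209

We have X ~ Poisson(λ=3.69).

For a Poisson distribution with λ=3.69:
σ = √Var(X) = 1.9209

The standard deviation is the square root of the variance.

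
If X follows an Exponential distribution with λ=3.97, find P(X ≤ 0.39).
0.787391

We have X ~ Exponential(λ=3.97).

The CDF gives us P(X ≤ k).

Using the CDF:
P(X ≤ 0.39) = 0.787391

This means there's approximately a 78.7% chance that X is at most 0.39.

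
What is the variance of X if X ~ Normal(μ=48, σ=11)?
121.0000

We have X ~ Normal(μ=48, σ=11).

For a Normal distribution with μ=48, σ=11:
Var(X) = 121.0000

The variance measures the spread of the distribution around the mean.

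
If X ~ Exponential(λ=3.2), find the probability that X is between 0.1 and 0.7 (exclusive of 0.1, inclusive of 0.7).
0.619691

We have X ~ Exponential(λ=3.2).

To find P(0.1 < X ≤ 0.7), we use:
P(0.1 < X ≤ 0.7) = P(X ≤ 0.7) - P(X ≤ 0.1)
                 = F(0.7) - F(0.1)
                 = 0.893541 - 0.273851
                 = 0.619691

So there's approximately a 62.0% chance that X falls in this range.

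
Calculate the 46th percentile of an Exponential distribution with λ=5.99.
0.1029

We have X ~ Exponential(λ=5.99).

We want to find x such that P(X ≤ x) = 0.46.

This is the 46th percentile, which means 46% of values fall below this point.

Using the inverse CDF (quantile function):
x = F⁻¹(0.46) = 0.1029

Verification: P(X ≤ 0.1029) = 0.46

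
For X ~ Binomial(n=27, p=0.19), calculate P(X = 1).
0.021415

We have X ~ Binomial(n=27, p=0.19).

For a Binomial distribution, the PMF gives us the probability of each outcome.

Using the PMF formula:
P(X = 1) = 0.021415

Rounded to 4 decimal places: 0.0214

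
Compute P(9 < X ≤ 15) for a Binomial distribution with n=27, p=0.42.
0.708144

We have X ~ Binomial(n=27, p=0.42).

To find P(9 < X ≤ 15), we use:
P(9 < X ≤ 15) = P(X ≤ 15) - P(X ≤ 9)
                 = F(15) - F(9)
                 = 0.946672 - 0.238528
                 = 0.708144

So there's approximately a 70.8% chance that X falls in this range.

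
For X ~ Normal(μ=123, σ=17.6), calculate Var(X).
309.7600

We have X ~ Normal(μ=123, σ=17.6).

For a Normal distribution with μ=123, σ=17.6:
Var(X) = 309.7600

The variance measures the spread of the distribution around the mean.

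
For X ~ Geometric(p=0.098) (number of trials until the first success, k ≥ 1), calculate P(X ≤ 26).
0.931551

We have X ~ Geometric(p=0.098) (number of trials until the first success, k ≥ 1).

The CDF gives us P(X ≤ k).

Using the CDF:
P(X ≤ 26) = 0.931551

This means there's approximately a 93.2% chance that X is at most 26.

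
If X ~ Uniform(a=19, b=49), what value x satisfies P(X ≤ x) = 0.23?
25.9000

We have X ~ Uniform(a=19, b=49).

We want to find x such that P(X ≤ x) = 0.23.

This is the 23rd percentile, which means 23% of values fall below this point.

Using the inverse CDF (quantile function):
x = F⁻¹(0.23) = 25.9000

Verification: P(X ≤ 25.9000) = 0.23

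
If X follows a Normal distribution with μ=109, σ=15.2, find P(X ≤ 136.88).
0.966689

We have X ~ Normal(μ=109, σ=15.2).

The CDF gives us P(X ≤ k).

Using the CDF:
P(X ≤ 136.88) = 0.966689

This means there's approximately a 96.7% chance that X is at most 136.88.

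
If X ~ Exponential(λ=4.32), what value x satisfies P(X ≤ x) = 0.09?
0.0218

We have X ~ Exponential(λ=4.32).

We want to find x such that P(X ≤ x) = 0.09.

This is the 9th percentile, which means 9% of values fall below this point.

Using the inverse CDF (quantile function):
x = F⁻¹(0.09) = 0.0218

Verification: P(X ≤ 0.0218) = 0.09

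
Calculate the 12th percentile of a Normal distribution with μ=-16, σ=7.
-24.2249

We have X ~ Normal(μ=-16, σ=7).

We want to find x such that P(X ≤ x) = 0.12.

This is the 12th percentile, which means 12% of values fall below this point.

Using the inverse CDF (quantile function):
x = F⁻¹(0.12) = -24.2249

Verification: P(X ≤ -24.2249) = 0.12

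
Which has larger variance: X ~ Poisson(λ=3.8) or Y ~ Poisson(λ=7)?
Y has larger variance (7.0000 > 3.8000)

Compute the variance for each distribution:

X ~ Poisson(λ=3.8):
Var(X) = 3.8000

Y ~ Poisson(λ=7):
Var(Y) = 7.0000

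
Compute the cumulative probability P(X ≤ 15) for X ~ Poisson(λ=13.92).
0.677251

We have X ~ Poisson(λ=13.92).

The CDF gives us P(X ≤ k).

Using the CDF:
P(X ≤ 15) = 0.677251

This means there's approximately a 67.7% chance that X is at most 15.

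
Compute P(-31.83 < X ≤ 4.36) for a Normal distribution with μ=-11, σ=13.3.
0.817277

We have X ~ Normal(μ=-11, σ=13.3).

To find P(-31.83 < X ≤ 4.36), we use:
P(-31.83 < X ≤ 4.36) = P(X ≤ 4.36) - P(X ≤ -31.83)
                 = F(4.36) - F(-31.83)
                 = 0.875932 - 0.058655
                 = 0.817277

So there's approximately a 81.7% chance that X falls in this range.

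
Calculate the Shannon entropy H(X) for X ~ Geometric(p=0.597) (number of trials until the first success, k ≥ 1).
1.1293 nats

We have X ~ Geometric(p=0.597) (number of trials until the first success, k ≥ 1).

The Shannon entropy measures the uncertainty or information content of the distribution.

For a Geometric distribution with p=0.597 (number of trials until the first success, k ≥ 1):
H(X) = 1.1293 nats

(In bits, this would be 1.6293 bits.)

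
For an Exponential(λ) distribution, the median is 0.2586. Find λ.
λ = 2.6804

For X ~ Exponential(λ), the CDF is F(x) = 1 - e^(-λx).
The median m satisfies F(m) = 0.5:
1 - e^(-λm) = 0.5
e^(-λm) = 0.5
λm = ln(2)
m = ln(2) / λ

Given m = 0.2586:
λ = ln(2) / 0.2586 = 0.693147 / 0.2586 = 2.6804

Verification: ln(2) / 2.6804 = 0.2586 ✓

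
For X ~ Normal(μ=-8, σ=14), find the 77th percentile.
2.3439

We have X ~ Normal(μ=-8, σ=14).

We want to find x such that P(X ≤ x) = 0.77.

This is the 77th percentile, which means 77% of values fall below this point.

Using the inverse CDF (quantile function):
x = F⁻¹(0.77) = 2.3439

Verification: P(X ≤ 2.3439) = 0.77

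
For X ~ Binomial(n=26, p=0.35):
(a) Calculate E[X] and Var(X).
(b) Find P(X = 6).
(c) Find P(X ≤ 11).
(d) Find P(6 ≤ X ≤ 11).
(a) E[X] = 9.1000, Var(X) = 5.9150
(b) P(X = 6) = 0.076707
(c) P(X ≤ 11) = 0.838386
(d) P(6 ≤ X ≤ 11) = 0.773463

We have X ~ Binomial(n=26, p=0.35).

(a) Moments:
E[X] = 9.1000
Var(X) = 5.9150
σ = √Var(X) = 2.4321

(b) Point probability using PMF:
P(X = 6) = 0.076707

(c) Cumulative probability using CDF:
P(X ≤ 11) = F(11) = 0.838386

(d) Range probability:
P(6 ≤ X ≤ 11) = P(X ≤ 11) - P(X ≤ 5)
                   = F(11) - F(5)
                   = 0.838386 - 0.064923
                   = 0.773463

This means approximately 77.3% of outcomes fall in the interval [6, 11].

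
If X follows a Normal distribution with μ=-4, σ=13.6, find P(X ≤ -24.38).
0.066998

We have X ~ Normal(μ=-4, σ=13.6).

The CDF gives us P(X ≤ k).

Using the CDF:
P(X ≤ -24.38) = 0.066998

This means there's approximately a 6.7% chance that X is at most -24.38.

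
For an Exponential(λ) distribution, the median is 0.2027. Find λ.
λ = 3.4196

For X ~ Exponential(λ), the CDF is F(x) = 1 - e^(-λx).
The median m satisfies F(m) = 0.5:
1 - e^(-λm) = 0.5
e^(-λm) = 0.5
λm = ln(2)
m = ln(2) / λ

Given m = 0.2027:
λ = ln(2) / 0.2027 = 0.693147 / 0.2027 = 3.4196

Verification: ln(2) / 3.4196 = 0.2027 ✓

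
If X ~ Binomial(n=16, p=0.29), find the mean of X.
4.6400

We have X ~ Binomial(n=16, p=0.29).

For a Binomial distribution with n=16, p=0.29:
E[X] = 4.6400

This is the expected (average) value of X.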